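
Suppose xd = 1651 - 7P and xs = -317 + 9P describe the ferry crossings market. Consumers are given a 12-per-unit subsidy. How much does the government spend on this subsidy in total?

Pre-subsidy: 1651 - 7P = -317 + 9P gives P* = 123, x* = 790.
With the rebate, buyers effectively pay Pb = Ps − 12, where Ps is the price sellers receive.
Demand in terms of Ps becomes xd = 1651 − 7(Ps − 12) = 1735 - 7Ps. Setting this equal to supply: 1735 - 7Ps = -317 + 9Ps, so Ps = 128.25.
Buyers pay Pb = 128.25 − 12 = 116.25; x' = -317 + 9·128.25 = 837.25.
Government outlay = subsidy × quantity = 12 × 837.25 = 10047.

Government cost = 10047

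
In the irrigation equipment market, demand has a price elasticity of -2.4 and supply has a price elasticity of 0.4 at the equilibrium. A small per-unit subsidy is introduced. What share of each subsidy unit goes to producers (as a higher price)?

For a small subsidy around the equilibrium, the benefit split depends on the relative slopes, which at a point are proportional to the elasticities.
Buyer share = εs/(εs + |εd|) = 0.4/(0.4 + 2.4) = 1/7; seller share = |εd|/(εs + |εd|) = 6/7.
So producers capture 6/7 of the subsidy.

Producer share = 6/7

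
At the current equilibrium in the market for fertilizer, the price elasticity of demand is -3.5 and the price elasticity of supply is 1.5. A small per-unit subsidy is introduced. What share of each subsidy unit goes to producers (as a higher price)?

Producer share = 0.7

For a small subsidy around the equilibrium, the benefit split depends on the relative slopes, which at a point are proportional to the elasticities.
Buyer share = εs/(εs + |εd|) = 1.5/(1.5 + 3.5) = 0.3; seller share = |εd|/(εs + |εd|) = 0.7.
So producers capture 0.7 of the subsidy.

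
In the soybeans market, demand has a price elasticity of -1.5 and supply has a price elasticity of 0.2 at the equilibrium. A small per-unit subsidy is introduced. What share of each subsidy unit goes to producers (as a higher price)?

Producer share = 15/17

For a small subsidy around the equilibrium, the benefit split depends on the relative slopes, which at a point are proportional to the elasticities.
Buyer share = εs/(εs + |εd|) = 0.2/(0.2 + 1.5) = 2/17; seller share = |εd|/(εs + |εd|) = 15/17.
So producers capture 15/17 of the subsidy.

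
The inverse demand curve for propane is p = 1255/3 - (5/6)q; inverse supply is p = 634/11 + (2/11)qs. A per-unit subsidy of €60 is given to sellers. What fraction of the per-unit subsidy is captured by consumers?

Pre-subsidy: 1255/3 - (5/6)q = 634/11 + (2/11)q gives q* = 23806/67 and p* = 8190/67.
With the subsidy, sellers receive ps = pb + 60 for each unit, where pb is the price buyers pay.
On the curves, pb = 1255/3 - (5/6)q and ps = 634/11 + (2/11)q; the wedge ps − pb = 60 gives 634/11 + (2/11)q − (1255/3 - (5/6)q) = 60, so q' = 27766/67.
Then pb = 1255/3 − (5/6)·(27766/67) = 4890/67 and ps = 634/11 + (2/11)·(27766/67) = 8910/67.
Buyers' price falls by p* − pb = 8190/67 − 4890/67 = 3300/67; sellers' price rises by ps − p* = 8910/67 − 8190/67 = 720/67.
So consumers capture (3300/67)/60 = 55/67 of each unit of subsidy.

Consumer share = 55/67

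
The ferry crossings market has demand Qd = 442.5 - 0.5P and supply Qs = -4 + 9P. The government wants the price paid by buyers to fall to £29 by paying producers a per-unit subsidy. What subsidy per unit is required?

Required subsidy s = £19 per unit

At a buyer price of 29, quantity demanded is 442.5 − 0.5·29 = 428.
Sellers supply 428 only when they receive Ps with -4 + 9·Ps = 428, i.e. Ps = 48.
s = Ps − Pb = 48 − 29 = 19.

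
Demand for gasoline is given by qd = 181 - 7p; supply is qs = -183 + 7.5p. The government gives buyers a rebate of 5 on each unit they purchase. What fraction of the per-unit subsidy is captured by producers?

Pre-subsidy: 181 - 7p = -183 + 7.5p gives p* = 728/29, q* = 153/29.
With the rebate, buyers effectively pay pb = ps − 5, where ps is the price sellers receive.
Demand in terms of ps becomes qd = 181 − 7(ps − 5) = 216 - 7ps. Setting this equal to supply: 216 - 7ps = -183 + 7.5ps, so ps = 798/29.
Buyers pay pb = 798/29 − 5 = 653/29; q' = -183 + 7.5·(798/29) = 678/29.
Buyers' price falls by p* − pb = 728/29 − 653/29 = 75/29; sellers' price rises by ps − p* = 798/29 − 728/29 = 70/29.
So producers capture (70/29)/5 = 14/29 of each unit of subsidy.

Producer share = 14/29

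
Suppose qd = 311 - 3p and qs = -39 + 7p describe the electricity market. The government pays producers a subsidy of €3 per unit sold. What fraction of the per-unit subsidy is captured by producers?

Pre-subsidy: 311 - 3p = -39 + 7p gives p* = 35, q* = 206.
With the subsidy, sellers receive ps = pb + 3 for each unit, where pb is the price buyers pay.
Supply in terms of pb becomes qs = -39 + 7(pb + 3) = -18 + 7pb. Setting this equal to demand: 311 - 3pb = -18 + 7pb, so pb = 32.9.
Sellers receive ps = 32.9 + 3 = 35.9; q' = 311 − 3·32.9 = 212.3.
Buyers' price falls by p* − pb = 35 − 32.9 = 2.1; sellers' price rises by ps − p* = 35.9 − 35 = 0.9.
So producers capture 0.9/3 = 0.3 of each unit of subsidy.

Producer share = 0.3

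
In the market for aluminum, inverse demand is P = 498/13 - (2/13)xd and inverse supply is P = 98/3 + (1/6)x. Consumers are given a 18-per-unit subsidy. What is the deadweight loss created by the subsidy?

Pre-subsidy: 498/13 - (2/13)x = 98/3 + (1/6)x gives x* = 17.6 and P* = 35.6.
With the rebate, buyers effectively pay Pb = Ps − 18, where Ps is the price sellers receive.
On the curves, Pb = 498/13 - (2/13)x and Ps = 98/3 + (1/6)x; the wedge Ps − Pb = 18 gives 98/3 + (1/6)x − (498/13 - (2/13)x) = 18, so x' = 73.76.
Then Pb = 498/13 − (2/13)·73.76 = 26.96 and Ps = 98/3 + (1/6)·73.76 = 44.96.
The subsidy expands output by 73.76 − 17.6 = 56.16 past the efficient level; on those units the gap between marginal cost and willingness to pay runs from 0 up to 18.
DWL = ½ × 18 × 56.16 = 505.44.

Deadweight loss = 505.44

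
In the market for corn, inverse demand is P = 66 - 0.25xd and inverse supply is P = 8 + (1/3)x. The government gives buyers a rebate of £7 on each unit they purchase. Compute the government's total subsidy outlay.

Government cost = £780

Pre-subsidy: 66 - 0.25x = 8 + (1/3)x gives x* = 696/7 and P* = 288/7.
With the rebate, buyers effectively pay Pb = Ps − 7, where Ps is the price sellers receive.
On the curves, Pb = 66 - 0.25x and Ps = 8 + (1/3)x; the wedge Ps − Pb = 7 gives 8 + (1/3)x − (66 - 0.25x) = 7, so x' = 780/7.
Then Pb = 66 − 0.25·(780/7) = 267/7 and Ps = 8 + (1/3)·(780/7) = 316/7.
Government outlay = subsidy × quantity = 7 × 780/7 = 780.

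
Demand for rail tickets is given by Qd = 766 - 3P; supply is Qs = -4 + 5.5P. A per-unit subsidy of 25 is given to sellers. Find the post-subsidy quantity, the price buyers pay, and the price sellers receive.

Pre-subsidy: 766 - 3P = -4 + 5.5P gives P* = 1540/17, Q* = 8402/17.
With the subsidy, sellers receive Ps = Pb + 25 for each unit, where Pb is the price buyers pay.
Supply in terms of Pb becomes Qs = -4 + 5.5(Pb + 25) = 133.5 + 5.5Pb. Setting this equal to demand: 766 - 3Pb = 133.5 + 5.5Pb, so Pb = 1265/17.
Sellers receive Ps = 1265/17 + 25 = 1690/17; Q' = 766 − 3·(1265/17) = 9227/17.

Q' = 9227/17; buyers pay 1265/17; sellers receive 1690/17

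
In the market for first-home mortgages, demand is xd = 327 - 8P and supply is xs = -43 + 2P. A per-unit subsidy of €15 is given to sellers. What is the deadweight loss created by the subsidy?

Pre-subsidy: 327 - 8P = -43 + 2P gives P* = 37, x* = 31.
With the subsidy, sellers receive Ps = Pb + 15 for each unit, where Pb is the price buyers pay.
Supply in terms of Pb becomes xs = -43 + 2(Pb + 15) = -13 + 2Pb. Setting this equal to demand: 327 - 8Pb = -13 + 2Pb, so Pb = 34.
Sellers receive Ps = 34 + 15 = 49; x' = 327 − 8·34 = 55.
The subsidy expands output by 55 − 31 = 24 past the efficient level; on those units the gap between marginal cost and willingness to pay runs from 0 up to 15.
DWL = ½ × 15 × 24 = 180.

Deadweight loss = €180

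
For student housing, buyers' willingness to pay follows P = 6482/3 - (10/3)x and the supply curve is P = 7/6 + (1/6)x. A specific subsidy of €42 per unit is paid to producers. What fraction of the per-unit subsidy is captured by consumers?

Consumer share = 20/21

Pre-subsidy: 6482/3 - (10/3)x = 7/6 + (1/6)x gives x* = 617 and P* = 104.
With the subsidy, sellers receive Ps = Pb + 42 for each unit, where Pb is the price buyers pay.
On the curves, Pb = 6482/3 - (10/3)x and Ps = 7/6 + (1/6)x; the wedge Ps − Pb = 42 gives 7/6 + (1/6)x − (6482/3 - (10/3)x) = 42, so x' = 629.
Then Pb = 6482/3 − (10/3)·629 = 64 and Ps = 7/6 + (1/6)·629 = 106.
Buyers' price falls by P* − Pb = 104 − 64 = 40; sellers' price rises by Ps − P* = 106 − 104 = 2.
So consumers capture 40/42 = 20/21 of each unit of subsidy.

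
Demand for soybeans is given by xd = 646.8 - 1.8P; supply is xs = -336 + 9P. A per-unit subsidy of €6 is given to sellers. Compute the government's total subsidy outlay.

Pre-subsidy: 646.8 - 1.8P = -336 + 9P gives P* = 91, x* = 483.
With the subsidy, sellers receive Ps = Pb + 6 for each unit, where Pb is the price buyers pay.
Supply in terms of Pb becomes xs = -336 + 9(Pb + 6) = -282 + 9Pb. Setting this equal to demand: 646.8 - 1.8Pb = -282 + 9Pb, so Pb = 86.
Sellers receive Ps = 86 + 6 = 92; x' = 646.8 − 1.8·86 = 492.
Government outlay = subsidy × quantity = 6 × 492 = 2952.

Government cost = €2952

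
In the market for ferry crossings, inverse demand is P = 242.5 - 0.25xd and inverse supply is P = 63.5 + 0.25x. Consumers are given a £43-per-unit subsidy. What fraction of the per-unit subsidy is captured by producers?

Pre-subsidy: 242.5 - 0.25x = 63.5 + 0.25x gives x* = 358 and P* = 153.
With the rebate, buyers effectively pay Pb = Ps − 43, where Ps is the price sellers receive.
On the curves, Pb = 242.5 - 0.25x and Ps = 63.5 + 0.25x; the wedge Ps − Pb = 43 gives 63.5 + 0.25x − (242.5 - 0.25x) = 43, so x' = 444.
Then Pb = 242.5 − 0.25·444 = 131.5 and Ps = 63.5 + 0.25·444 = 174.5.
Buyers' price falls by P* − Pb = 153 − 131.5 = 21.5; sellers' price rises by Ps − P* = 174.5 − 153 = 21.5.
So producers capture 21.5/43 = 0.5 of each unit of subsidy.

Producer share = 0.5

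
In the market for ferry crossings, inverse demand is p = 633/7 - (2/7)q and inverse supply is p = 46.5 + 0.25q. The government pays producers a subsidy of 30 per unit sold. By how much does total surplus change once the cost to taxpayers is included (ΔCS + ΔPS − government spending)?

Pre-subsidy: 633/7 - (2/7)q = 46.5 + 0.25q gives q* = 82 and p* = 67.
With the subsidy, sellers receive ps = pb + 30 for each unit, where pb is the price buyers pay.
On the curves, pb = 633/7 - (2/7)q and ps = 46.5 + 0.25q; the wedge ps − pb = 30 gives 46.5 + 0.25q − (633/7 - (2/7)q) = 30, so q' = 138.
Then pb = 633/7 − (2/7)·138 = 51 and ps = 46.5 + 0.25·138 = 81.
ΔCS = ½(82 + 138)(67 − 51) = 1760; ΔPS = ½(82 + 138)(81 − 67) = 1540.
Government spending = 30 × 138 = 4140.
Net change = 1760 + 1540 − 4140 = -840. The loss equals the DWL triangle ½·30·56.

Net change in total surplus = -840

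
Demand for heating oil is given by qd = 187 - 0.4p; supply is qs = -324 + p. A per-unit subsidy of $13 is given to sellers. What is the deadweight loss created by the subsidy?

Pre-subsidy: 187 - 0.4p = -324 + p gives p* = 365, q* = 41.
With the subsidy, sellers receive ps = pb + 13 for each unit, where pb is the price buyers pay.
Supply in terms of pb becomes qs = -324 + 1(pb + 13) = -311 + pb. Setting this equal to demand: 187 - 0.4pb = -311 + pb, so pb = 2490/7.
Sellers receive ps = 2490/7 + 13 = 2581/7; q' = 187 − 0.4·(2490/7) = 313/7.
The subsidy expands output by 313/7 − 41 = 26/7 past the efficient level; on those units the gap between marginal cost and willingness to pay runs from 0 up to 13.
DWL = ½ × 13 × 26/7 = 169/7.

Deadweight loss = 169/7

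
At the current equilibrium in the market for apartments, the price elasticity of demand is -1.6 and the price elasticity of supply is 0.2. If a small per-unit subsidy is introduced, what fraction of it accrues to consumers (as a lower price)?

Consumer share = 1/9

For a small subsidy around the equilibrium, the benefit split depends on the relative slopes, which at a point are proportional to the elasticities.
Buyer share = εs/(εs + |εd|) = 0.2/(0.2 + 1.6) = 1/9; seller share = |εd|/(εs + |εd|) = 8/9.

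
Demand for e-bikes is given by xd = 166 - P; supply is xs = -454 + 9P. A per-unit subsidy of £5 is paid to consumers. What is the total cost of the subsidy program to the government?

Pre-subsidy: 166 - P = -454 + 9P gives P* = 62, x* = 104.
With the rebate, buyers effectively pay Pb = Ps − 5, where Ps is the price sellers receive.
Demand in terms of Ps becomes xd = 166 − 1(Ps − 5) = 171 - Ps. Setting this equal to supply: 171 - Ps = -454 + 9Ps, so Ps = 62.5.
Buyers pay Pb = 62.5 − 5 = 57.5; x' = -454 + 9·62.5 = 108.5.
Government outlay = subsidy × quantity = 5 × 108.5 = 542.5.

Government cost = £542.5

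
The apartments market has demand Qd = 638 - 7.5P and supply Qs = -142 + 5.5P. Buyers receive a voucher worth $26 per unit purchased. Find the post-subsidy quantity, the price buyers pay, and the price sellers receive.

Pre-subsidy: 638 - 7.5P = -142 + 5.5P gives P* = 60, Q* = 188.
With the rebate, buyers effectively pay Pb = Ps − 26, where Ps is the price sellers receive.
Demand in terms of Ps becomes Qd = 638 − 7.5(Ps − 26) = 833 - 7.5Ps. Setting this equal to supply: 833 - 7.5Ps = -142 + 5.5Ps, so Ps = 75.
Buyers pay Pb = 75 − 26 = 49; Q' = -142 + 5.5·75 = 270.5.

Q' = 270.5; buyers pay $49; sellers receive $75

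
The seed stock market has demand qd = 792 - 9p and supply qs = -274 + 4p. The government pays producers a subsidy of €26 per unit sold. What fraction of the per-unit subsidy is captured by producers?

Pre-subsidy: 792 - 9p = -274 + 4p gives p* = 82, q* = 54.
With the subsidy, sellers receive ps = pb + 26 for each unit, where pb is the price buyers pay.
Supply in terms of pb becomes qs = -274 + 4(pb + 26) = -170 + 4pb. Setting this equal to demand: 792 - 9pb = -170 + 4pb, so pb = 74.
Sellers receive ps = 74 + 26 = 100; q' = 792 − 9·74 = 126.
Buyers' price falls by p* − pb = 82 − 74 = 8; sellers' price rises by ps − p* = 100 − 82 = 18.
So producers capture 18/26 = 9/13 of each unit of subsidy.

Producer share = 9/13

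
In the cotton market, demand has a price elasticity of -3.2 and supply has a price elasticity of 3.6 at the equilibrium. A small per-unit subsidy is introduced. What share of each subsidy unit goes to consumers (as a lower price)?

For a small subsidy around the equilibrium, the benefit split depends on the relative slopes, which at a point are proportional to the elasticities.
Buyer share = εs/(εs + |εd|) = 3.6/(3.6 + 3.2) = 9/17; seller share = |εd|/(εs + |εd|) = 8/17.

Consumer share = 9/17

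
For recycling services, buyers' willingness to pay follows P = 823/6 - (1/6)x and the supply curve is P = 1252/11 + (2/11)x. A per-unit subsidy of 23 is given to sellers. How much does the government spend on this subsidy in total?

Government cost = 3059

Pre-subsidy: 823/6 - (1/6)x = 1252/11 + (2/11)x gives x* = 67 and P* = 126.
With the subsidy, sellers receive Ps = Pb + 23 for each unit, where Pb is the price buyers pay.
On the curves, Pb = 823/6 - (1/6)x and Ps = 1252/11 + (2/11)x; the wedge Ps − Pb = 23 gives 1252/11 + (2/11)x − (823/6 - (1/6)x) = 23, so x' = 133.
Then Pb = 823/6 − (1/6)·133 = 115 and Ps = 1252/11 + (2/11)·133 = 138.
Government outlay = subsidy × quantity = 23 × 133 = 3059.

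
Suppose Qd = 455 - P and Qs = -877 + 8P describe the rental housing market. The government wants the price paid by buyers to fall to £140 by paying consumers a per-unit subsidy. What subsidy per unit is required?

At a buyer price of 140, quantity demanded is 455 − 1·140 = 315.
Sellers supply 315 only when they receive Ps with -877 + 8·Ps = 315, i.e. Ps = 149.
s = Ps − Pb = 149 − 140 = 9.

Required subsidy s = £9 per unit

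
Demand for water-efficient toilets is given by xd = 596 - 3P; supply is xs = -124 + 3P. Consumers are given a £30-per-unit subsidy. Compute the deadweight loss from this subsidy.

Deadweight loss = £675

Pre-subsidy: 596 - 3P = -124 + 3P gives P* = 120, x* = 236.
With the rebate, buyers effectively pay Pb = Ps − 30, where Ps is the price sellers receive.
Demand in terms of Ps becomes xd = 596 − 3(Ps − 30) = 686 - 3Ps. Setting this equal to supply: 686 - 3Ps = -124 + 3Ps, so Ps = 135.
Buyers pay Pb = 135 − 30 = 105; x' = -124 + 3·135 = 281.
The subsidy expands output by 281 − 236 = 45 past the efficient level; on those units the gap between marginal cost and willingness to pay runs from 0 up to 30.
DWL = ½ × 30 × 45 = 675.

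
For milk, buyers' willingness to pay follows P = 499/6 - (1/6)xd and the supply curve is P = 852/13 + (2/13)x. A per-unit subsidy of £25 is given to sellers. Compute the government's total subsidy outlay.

Pre-subsidy: 499/6 - (1/6)x = 852/13 + (2/13)x gives x* = 55 and P* = 74.
With the subsidy, sellers receive Ps = Pb + 25 for each unit, where Pb is the price buyers pay.
On the curves, Pb = 499/6 - (1/6)x and Ps = 852/13 + (2/13)x; the wedge Ps − Pb = 25 gives 852/13 + (2/13)x − (499/6 - (1/6)x) = 25, so x' = 133.
Then Pb = 499/6 − (1/6)·133 = 61 and Ps = 852/13 + (2/13)·133 = 86.
Government outlay = subsidy × quantity = 25 × 133 = 3325.

Government cost = £3325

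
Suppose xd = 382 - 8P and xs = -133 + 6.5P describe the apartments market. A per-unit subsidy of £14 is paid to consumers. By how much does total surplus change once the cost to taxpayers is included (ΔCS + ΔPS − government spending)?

Pre-subsidy: 382 - 8P = -133 + 6.5P gives P* = 1030/29, x* = 2838/29.
With the rebate, buyers effectively pay Pb = Ps − 14, where Ps is the price sellers receive.
Demand in terms of Ps becomes xd = 382 − 8(Ps − 14) = 494 - 8Ps. Setting this equal to supply: 494 - 8Ps = -133 + 6.5Ps, so Ps = 1254/29.
Buyers pay Pb = 1254/29 − 14 = 848/29; x' = -133 + 6.5·(1254/29) = 4294/29.
ΔCS = ½(2838/29 + 4294/29)(1030/29 − 848/29) = 649012/841; ΔPS = ½(2838/29 + 4294/29)(1254/29 − 1030/29) = 798784/841.
Government spending = 14 × 4294/29 = 60116/29.
Net change = 649012/841 + 798784/841 − 60116/29 = -10192/29. The loss equals the DWL triangle ½·14·1456/29.

Net change in total surplus = -10192/29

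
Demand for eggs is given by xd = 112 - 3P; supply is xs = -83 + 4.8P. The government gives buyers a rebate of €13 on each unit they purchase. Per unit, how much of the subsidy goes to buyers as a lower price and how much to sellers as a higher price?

Buyers gain €8 per unit; sellers gain €5 per unit

Pre-subsidy: 112 - 3P = -83 + 4.8P gives P* = 25, x* = 37.
With the rebate, buyers effectively pay Pb = Ps − 13, where Ps is the price sellers receive.
Demand in terms of Ps becomes xd = 112 − 3(Ps − 13) = 151 - 3Ps. Setting this equal to supply: 151 - 3Ps = -83 + 4.8Ps, so Ps = 30.
Buyers pay Pb = 30 − 13 = 17; x' = -83 + 4.8·30 = 61.
Buyers' price falls by P* − Pb = 25 − 17 = 8; sellers' price rises by Ps − P* = 30 − 25 = 5.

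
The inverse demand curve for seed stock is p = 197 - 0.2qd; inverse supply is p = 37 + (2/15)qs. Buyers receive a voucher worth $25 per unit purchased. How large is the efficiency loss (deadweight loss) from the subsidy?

Pre-subsidy: 197 - 0.2q = 37 + (2/15)q gives q* = 480 and p* = 101.
With the rebate, buyers effectively pay pb = ps − 25, where ps is the price sellers receive.
On the curves, pb = 197 - 0.2q and ps = 37 + (2/15)q; the wedge ps − pb = 25 gives 37 + (2/15)q − (197 - 0.2q) = 25, so q' = 555.
Then pb = 197 − 0.2·555 = 86 and ps = 37 + (2/15)·555 = 111.
The subsidy expands output by 555 − 480 = 75 past the efficient level; on those units the gap between marginal cost and willingness to pay runs from 0 up to 25.
DWL = ½ × 25 × 75 = 937.5.

Deadweight loss = $937.5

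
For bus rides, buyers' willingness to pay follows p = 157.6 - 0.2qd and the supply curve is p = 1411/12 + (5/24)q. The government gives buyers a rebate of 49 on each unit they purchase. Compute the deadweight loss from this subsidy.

Deadweight loss = 2940

Pre-subsidy: 157.6 - 0.2q = 1411/12 + (5/24)q gives q* = 98 and p* = 138.
With the rebate, buyers effectively pay pb = ps − 49, where ps is the price sellers receive.
On the curves, pb = 157.6 - 0.2q and ps = 1411/12 + (5/24)q; the wedge ps − pb = 49 gives 1411/12 + (5/24)q − (157.6 - 0.2q) = 49, so q' = 218.
Then pb = 157.6 − 0.2·218 = 114 and ps = 1411/12 + (5/24)·218 = 163.
The subsidy expands output by 218 − 98 = 120 past the efficient level; on those units the gap between marginal cost and willingness to pay runs from 0 up to 49.
DWL = ½ × 49 × 120 = 2940.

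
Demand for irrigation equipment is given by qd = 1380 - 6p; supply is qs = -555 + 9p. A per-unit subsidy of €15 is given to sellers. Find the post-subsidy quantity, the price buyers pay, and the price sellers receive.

q' = 660; buyers pay €120; sellers receive €135

Pre-subsidy: 1380 - 6p = -555 + 9p gives p* = 129, q* = 606.
With the subsidy, sellers receive ps = pb + 15 for each unit, where pb is the price buyers pay.
Supply in terms of pb becomes qs = -555 + 9(pb + 15) = -420 + 9pb. Setting this equal to demand: 1380 - 6pb = -420 + 9pb, so pb = 120.
Sellers receive ps = 120 + 15 = 135; q' = 1380 − 6·120 = 660.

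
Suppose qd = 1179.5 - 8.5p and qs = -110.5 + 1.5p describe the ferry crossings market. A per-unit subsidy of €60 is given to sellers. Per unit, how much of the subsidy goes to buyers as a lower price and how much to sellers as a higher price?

Buyers gain €9 per unit; sellers gain €51 per unit

Pre-subsidy: 1179.5 - 8.5p = -110.5 + 1.5p gives p* = 129, q* = 83.
With the subsidy, sellers receive ps = pb + 60 for each unit, where pb is the price buyers pay.
Supply in terms of pb becomes qs = -110.5 + 1.5(pb + 60) = -20.5 + 1.5pb. Setting this equal to demand: 1179.5 - 8.5pb = -20.5 + 1.5pb, so pb = 120.
Sellers receive ps = 120 + 60 = 180; q' = 1179.5 − 8.5·120 = 159.5.
Buyers' price falls by p* − pb = 129 − 120 = 9; sellers' price rises by ps − p* = 180 − 129 = 51.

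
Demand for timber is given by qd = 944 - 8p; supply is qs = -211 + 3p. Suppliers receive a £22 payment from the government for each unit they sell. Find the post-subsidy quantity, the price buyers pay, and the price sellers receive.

q' = 152; buyers pay £99; sellers receive £121

Pre-subsidy: 944 - 8p = -211 + 3p gives p* = 105, q* = 104.
With the subsidy, sellers receive ps = pb + 22 for each unit, where pb is the price buyers pay.
Supply in terms of pb becomes qs = -211 + 3(pb + 22) = -145 + 3pb. Setting this equal to demand: 944 - 8pb = -145 + 3pb, so pb = 99.
Sellers receive ps = 99 + 22 = 121; q' = 944 − 8·99 = 152.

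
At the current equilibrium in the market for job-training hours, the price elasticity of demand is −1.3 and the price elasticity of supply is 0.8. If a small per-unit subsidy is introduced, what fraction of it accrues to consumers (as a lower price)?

For a small subsidy around the equilibrium, the benefit split depends on the relative slopes, which at a point are proportional to the elasticities.
Buyer share = εs/(εs + |εd|) = 0.8/(0.8 + 1.3) = 8/21; seller share = |εd|/(εs + |εd|) = 13/21.

Consumer share = 8/21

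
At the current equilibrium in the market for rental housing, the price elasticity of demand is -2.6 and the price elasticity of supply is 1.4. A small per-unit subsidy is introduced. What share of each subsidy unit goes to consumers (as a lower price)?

Consumer share = 0.35

For a small subsidy around the equilibrium, the benefit split depends on the relative slopes, which at a point are proportional to the elasticities.
Buyer share = εs/(εs + |εd|) = 1.4/(1.4 + 2.6) = 0.35; seller share = |εd|/(εs + |εd|) = 0.65.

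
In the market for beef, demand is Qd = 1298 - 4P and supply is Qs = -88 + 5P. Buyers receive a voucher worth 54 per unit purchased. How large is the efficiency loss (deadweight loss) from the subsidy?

Pre-subsidy: 1298 - 4P = -88 + 5P gives P* = 154, Q* = 682.
With the rebate, buyers effectively pay Pb = Ps − 54, where Ps is the price sellers receive.
Demand in terms of Ps becomes Qd = 1298 − 4(Ps − 54) = 1514 - 4Ps. Setting this equal to supply: 1514 - 4Ps = -88 + 5Ps, so Ps = 178.
Buyers pay Pb = 178 − 54 = 124; Q' = -88 + 5·178 = 802.
The subsidy expands output by 802 − 682 = 120 past the efficient level; on those units the gap between marginal cost and willingness to pay runs from 0 up to 54.
DWL = ½ × 54 × 120 = 3240.

Deadweight loss = 3240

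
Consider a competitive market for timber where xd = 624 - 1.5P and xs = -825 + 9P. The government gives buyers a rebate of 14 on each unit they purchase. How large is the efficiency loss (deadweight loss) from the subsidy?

Pre-subsidy: 624 - 1.5P = -825 + 9P gives P* = 138, x* = 417.
With the rebate, buyers effectively pay Pb = Ps − 14, where Ps is the price sellers receive.
Demand in terms of Ps becomes xd = 624 − 1.5(Ps − 14) = 645 - 1.5Ps. Setting this equal to supply: 645 - 1.5Ps = -825 + 9Ps, so Ps = 140.
Buyers pay Pb = 140 − 14 = 126; x' = -825 + 9·140 = 435.
The subsidy expands output by 435 − 417 = 18 past the efficient level; on those units the gap between marginal cost and willingness to pay runs from 0 up to 14.
DWL = ½ × 14 × 18 = 126.

Deadweight loss = 126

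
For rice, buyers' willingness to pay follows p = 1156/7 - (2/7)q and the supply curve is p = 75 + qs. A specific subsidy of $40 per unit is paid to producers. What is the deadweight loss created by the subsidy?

Pre-subsidy: 1156/7 - (2/7)q = 75 + q gives q* = 631/9 and p* = 1306/9.
With the subsidy, sellers receive ps = pb + 40 for each unit, where pb is the price buyers pay.
On the curves, pb = 1156/7 - (2/7)q and ps = 75 + q; the wedge ps − pb = 40 gives 75 + q − (1156/7 - (2/7)q) = 40, so q' = 911/9.
Then pb = 1156/7 − (2/7)·(911/9) = 1226/9 and ps = 75 + 1·(911/9) = 1586/9.
The subsidy expands output by 911/9 − 631/9 = 280/9 past the efficient level; on those units the gap between marginal cost and willingness to pay runs from 0 up to 40.
DWL = ½ × 40 × 280/9 = 5600/9.

Deadweight loss = 5600/9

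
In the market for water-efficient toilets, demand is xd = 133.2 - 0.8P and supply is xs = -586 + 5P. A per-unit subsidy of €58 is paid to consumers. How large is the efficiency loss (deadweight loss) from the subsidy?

Deadweight loss = €1160

Pre-subsidy: 133.2 - 0.8P = -586 + 5P gives P* = 124, x* = 34.
With the rebate, buyers effectively pay Pb = Ps − 58, where Ps is the price sellers receive.
Demand in terms of Ps becomes xd = 133.2 − 0.8(Ps − 58) = 179.6 - 0.8Ps. Setting this equal to supply: 179.6 - 0.8Ps = -586 + 5Ps, so Ps = 132.
Buyers pay Pb = 132 − 58 = 74; x' = -586 + 5·132 = 74.
The subsidy expands output by 74 − 34 = 40 past the efficient level; on those units the gap between marginal cost and willingness to pay runs from 0 up to 58.
DWL = ½ × 58 × 40 = 1160.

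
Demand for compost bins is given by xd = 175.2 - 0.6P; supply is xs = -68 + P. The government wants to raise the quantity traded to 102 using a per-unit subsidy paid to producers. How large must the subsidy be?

At x = 102, invert demand for the buyer price: Pb = (175.2 − 102)/0.6 = 122; invert supply for the seller price: Ps = (102 − (-68))/1 = 170.
The subsidy must fill the gap: s = Ps − Pb = 170 − 122 = 48.

Required subsidy s = 48 per unit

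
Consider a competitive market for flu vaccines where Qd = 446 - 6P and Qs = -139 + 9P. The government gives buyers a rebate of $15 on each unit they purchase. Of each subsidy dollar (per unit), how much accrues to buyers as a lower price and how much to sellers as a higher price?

Pre-subsidy: 446 - 6P = -139 + 9P gives P* = 39, Q* = 212.
With the rebate, buyers effectively pay Pb = Ps − 15, where Ps is the price sellers receive.
Demand in terms of Ps becomes Qd = 446 − 6(Ps − 15) = 536 - 6Ps. Setting this equal to supply: 536 - 6Ps = -139 + 9Ps, so Ps = 45.
Buyers pay Pb = 45 − 15 = 30; Q' = -139 + 9·45 = 266.
Buyers' price falls by P* − Pb = 39 − 30 = 9; sellers' price rises by Ps − P* = 45 − 39 = 6.

Buyers gain $9 per unit; sellers gain $6 per unit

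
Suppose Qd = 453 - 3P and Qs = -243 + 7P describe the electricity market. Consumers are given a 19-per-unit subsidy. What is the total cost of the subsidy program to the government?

Pre-subsidy: 453 - 3P = -243 + 7P gives P* = 69.6, Q* = 244.2.
With the rebate, buyers effectively pay Pb = Ps − 19, where Ps is the price sellers receive.
Demand in terms of Ps becomes Qd = 453 − 3(Ps − 19) = 510 - 3Ps. Setting this equal to supply: 510 - 3Ps = -243 + 7Ps, so Ps = 75.3.
Buyers pay Pb = 75.3 − 19 = 56.3; Q' = -243 + 7·75.3 = 284.1.
Government outlay = subsidy × quantity = 19 × 284.1 = 5397.9.

Government cost = 5397.9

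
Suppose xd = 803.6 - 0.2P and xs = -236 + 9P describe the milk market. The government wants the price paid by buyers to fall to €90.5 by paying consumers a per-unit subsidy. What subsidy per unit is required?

Required subsidy s = €23 per unit

At a buyer price of 90.5, quantity demanded is 803.6 − 0.2·90.5 = 785.5.
Sellers supply 785.5 only when they receive Ps with -236 + 9·Ps = 785.5, i.e. Ps = 113.5.
s = Ps − Pb = 113.5 − 90.5 = 23.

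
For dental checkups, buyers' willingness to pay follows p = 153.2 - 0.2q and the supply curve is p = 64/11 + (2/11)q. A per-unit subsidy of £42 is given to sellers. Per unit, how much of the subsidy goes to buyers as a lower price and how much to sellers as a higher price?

Pre-subsidy: 153.2 - 0.2q = 64/11 + (2/11)q gives q* = 386 and p* = 76.
With the subsidy, sellers receive ps = pb + 42 for each unit, where pb is the price buyers pay.
On the curves, pb = 153.2 - 0.2q and ps = 64/11 + (2/11)q; the wedge ps − pb = 42 gives 64/11 + (2/11)q − (153.2 - 0.2q) = 42, so q' = 496.
Then pb = 153.2 − 0.2·496 = 54 and ps = 64/11 + (2/11)·496 = 96.
Buyers' price falls by p* − pb = 76 − 54 = 22; sellers' price rises by ps − p* = 96 − 76 = 20.

Buyers gain £22 per unit; sellers gain £20 per unit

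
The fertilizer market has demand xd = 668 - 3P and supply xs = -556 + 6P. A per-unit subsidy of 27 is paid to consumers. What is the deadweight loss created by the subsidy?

Pre-subsidy: 668 - 3P = -556 + 6P gives P* = 136, x* = 260.
With the rebate, buyers effectively pay Pb = Ps − 27, where Ps is the price sellers receive.
Demand in terms of Ps becomes xd = 668 − 3(Ps − 27) = 749 - 3Ps. Setting this equal to supply: 749 - 3Ps = -556 + 6Ps, so Ps = 145.
Buyers pay Pb = 145 − 27 = 118; x' = -556 + 6·145 = 314.
The subsidy expands output by 314 − 260 = 54 past the efficient level; on those units the gap between marginal cost and willingness to pay runs from 0 up to 27.
DWL = ½ × 27 × 54 = 729.

Deadweight loss = 729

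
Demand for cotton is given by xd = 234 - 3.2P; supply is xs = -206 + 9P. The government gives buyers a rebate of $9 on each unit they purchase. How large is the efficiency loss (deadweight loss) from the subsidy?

Deadweight loss = 5832/61

Pre-subsidy: 234 - 3.2P = -206 + 9P gives P* = 2200/61, x* = 7234/61.
With the rebate, buyers effectively pay Pb = Ps − 9, where Ps is the price sellers receive.
Demand in terms of Ps becomes xd = 234 − 3.2(Ps − 9) = 262.8 - 3.2Ps. Setting this equal to supply: 262.8 - 3.2Ps = -206 + 9Ps, so Ps = 2344/61.
Buyers pay Pb = 2344/61 − 9 = 1795/61; x' = -206 + 9·(2344/61) = 8530/61.
The subsidy expands output by 8530/61 − 7234/61 = 1296/61 past the efficient level; on those units the gap between marginal cost and willingness to pay runs from 0 up to 9.
DWL = ½ × 9 × 1296/61 = 5832/61.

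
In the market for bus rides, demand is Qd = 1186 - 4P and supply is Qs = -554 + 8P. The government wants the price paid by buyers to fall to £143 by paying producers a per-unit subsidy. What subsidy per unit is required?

At a buyer price of 143, quantity demanded is 1186 − 4·143 = 614.
Sellers supply 614 only when they receive Ps with -554 + 8·Ps = 614, i.e. Ps = 146.
s = Ps − Pb = 146 − 143 = 3.

Required subsidy s = £3 per unit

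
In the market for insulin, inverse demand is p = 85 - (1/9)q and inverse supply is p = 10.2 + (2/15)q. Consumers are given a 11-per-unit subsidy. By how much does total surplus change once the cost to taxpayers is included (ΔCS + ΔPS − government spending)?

Pre-subsidy: 85 - (1/9)q = 10.2 + (2/15)q gives q* = 306 and p* = 51.
With the rebate, buyers effectively pay pb = ps − 11, where ps is the price sellers receive.
On the curves, pb = 85 - (1/9)q and ps = 10.2 + (2/15)q; the wedge ps − pb = 11 gives 10.2 + (2/15)q − (85 - (1/9)q) = 11, so q' = 351.
Then pb = 85 − (1/9)·351 = 46 and ps = 10.2 + (2/15)·351 = 57.
ΔCS = ½(306 + 351)(51 − 46) = 1642.5; ΔPS = ½(306 + 351)(57 − 51) = 1971.
Government spending = 11 × 351 = 3861.
Net change = 1642.5 + 1971 − 3861 = -247.5. The loss equals the DWL triangle ½·11·45.

Net change in total surplus = -247.5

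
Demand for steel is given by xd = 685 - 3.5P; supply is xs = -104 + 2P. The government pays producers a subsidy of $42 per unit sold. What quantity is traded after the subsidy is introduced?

x' = 2600/11

Pre-subsidy: 685 - 3.5P = -104 + 2P gives P* = 1578/11, x* = 2012/11.
With the subsidy, sellers receive Ps = Pb + 42 for each unit, where Pb is the price buyers pay.
Supply in terms of Pb becomes xs = -104 + 2(Pb + 42) = -20 + 2Pb. Setting this equal to demand: 685 - 3.5Pb = -20 + 2Pb, so Pb = 1410/11.
Sellers receive Ps = 1410/11 + 42 = 1872/11; x' = 685 − 3.5·(1410/11) = 2600/11.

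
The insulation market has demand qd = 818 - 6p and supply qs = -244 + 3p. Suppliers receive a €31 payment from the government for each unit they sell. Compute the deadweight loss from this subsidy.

Deadweight loss = €961

Pre-subsidy: 818 - 6p = -244 + 3p gives p* = 118, q* = 110.
With the subsidy, sellers receive ps = pb + 31 for each unit, where pb is the price buyers pay.
Supply in terms of pb becomes qs = -244 + 3(pb + 31) = -151 + 3pb. Setting this equal to demand: 818 - 6pb = -151 + 3pb, so pb = 323/3.
Sellers receive ps = 323/3 + 31 = 416/3; q' = 818 − 6·(323/3) = 172.
The subsidy expands output by 172 − 110 = 62 past the efficient level; on those units the gap between marginal cost and willingness to pay runs from 0 up to 31.
DWL = ½ × 31 × 62 = 961.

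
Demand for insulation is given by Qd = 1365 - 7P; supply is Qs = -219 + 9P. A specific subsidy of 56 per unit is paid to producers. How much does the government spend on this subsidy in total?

Pre-subsidy: 1365 - 7P = -219 + 9P gives P* = 99, Q* = 672.
With the subsidy, sellers receive Ps = Pb + 56 for each unit, where Pb is the price buyers pay.
Supply in terms of Pb becomes Qs = -219 + 9(Pb + 56) = 285 + 9Pb. Setting this equal to demand: 1365 - 7Pb = 285 + 9Pb, so Pb = 67.5.
Sellers receive Ps = 67.5 + 56 = 123.5; Q' = 1365 − 7·67.5 = 892.5.
Government outlay = subsidy × quantity = 56 × 892.5 = 49980.

Government cost = 49980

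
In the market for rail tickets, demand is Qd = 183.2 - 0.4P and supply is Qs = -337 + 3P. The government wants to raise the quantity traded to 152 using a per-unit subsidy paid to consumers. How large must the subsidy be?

At Q = 152, invert demand for the buyer price: Pb = (183.2 − 152)/0.4 = 78; invert supply for the seller price: Ps = (152 − (-337))/3 = 163.
The subsidy must fill the gap: s = Ps − Pb = 163 − 78 = 85.

Required subsidy s = 85 per unit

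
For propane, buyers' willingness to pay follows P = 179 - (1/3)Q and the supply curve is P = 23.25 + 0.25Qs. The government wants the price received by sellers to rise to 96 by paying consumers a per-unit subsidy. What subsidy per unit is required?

At a seller price of 96, quantity supplied is -93 + 4·96 = 291.
Buyers absorb 291 only when they pay Pb = 179 − (1/3)·291 = 82.
s = Ps − Pb = 96 − 82 = 14.

Required subsidy s = 14 per unit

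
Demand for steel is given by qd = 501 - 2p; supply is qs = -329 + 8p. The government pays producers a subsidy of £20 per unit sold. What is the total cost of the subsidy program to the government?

Government cost = £7340

Pre-subsidy: 501 - 2p = -329 + 8p gives p* = 83, q* = 335.
With the subsidy, sellers receive ps = pb + 20 for each unit, where pb is the price buyers pay.
Supply in terms of pb becomes qs = -329 + 8(pb + 20) = -169 + 8pb. Setting this equal to demand: 501 - 2pb = -169 + 8pb, so pb = 67.
Sellers receive ps = 67 + 20 = 87; q' = 501 − 2·67 = 367.
Government outlay = subsidy × quantity = 20 × 367 = 7340.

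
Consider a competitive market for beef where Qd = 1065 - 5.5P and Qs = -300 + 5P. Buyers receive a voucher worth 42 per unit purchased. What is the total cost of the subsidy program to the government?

Government cost = 19320

Pre-subsidy: 1065 - 5.5P = -300 + 5P gives P* = 130, Q* = 350.
With the rebate, buyers effectively pay Pb = Ps − 42, where Ps is the price sellers receive.
Demand in terms of Ps becomes Qd = 1065 − 5.5(Ps − 42) = 1296 - 5.5Ps. Setting this equal to supply: 1296 - 5.5Ps = -300 + 5Ps, so Ps = 152.
Buyers pay Pb = 152 − 42 = 110; Q' = -300 + 5·152 = 460.
Government outlay = subsidy × quantity = 42 × 460 = 19320.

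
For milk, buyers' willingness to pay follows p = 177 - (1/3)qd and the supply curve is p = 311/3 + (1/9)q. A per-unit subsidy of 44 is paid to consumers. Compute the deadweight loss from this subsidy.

Pre-subsidy: 177 - (1/3)q = 311/3 + (1/9)q gives q* = 165 and p* = 122.
With the rebate, buyers effectively pay pb = ps − 44, where ps is the price sellers receive.
On the curves, pb = 177 - (1/3)q and ps = 311/3 + (1/9)q; the wedge ps − pb = 44 gives 311/3 + (1/9)q − (177 - (1/3)q) = 44, so q' = 264.
Then pb = 177 − (1/3)·264 = 89 and ps = 311/3 + (1/9)·264 = 133.
The subsidy expands output by 264 − 165 = 99 past the efficient level; on those units the gap between marginal cost and willingness to pay runs from 0 up to 44.
DWL = ½ × 44 × 99 = 2178.

Deadweight loss = 2178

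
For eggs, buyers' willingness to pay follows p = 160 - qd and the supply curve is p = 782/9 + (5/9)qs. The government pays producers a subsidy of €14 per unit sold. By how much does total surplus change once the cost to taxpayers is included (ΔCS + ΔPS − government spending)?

Net change in total surplus = -€63

Pre-subsidy: 160 - q = 782/9 + (5/9)q gives q* = 47 and p* = 113.
With the subsidy, sellers receive ps = pb + 14 for each unit, where pb is the price buyers pay.
On the curves, pb = 160 - q and ps = 782/9 + (5/9)q; the wedge ps − pb = 14 gives 782/9 + (5/9)q − (160 - q) = 14, so q' = 56.
Then pb = 160 − 1·56 = 104 and ps = 782/9 + (5/9)·56 = 118.
ΔCS = ½(47 + 56)(113 − 104) = 463.5; ΔPS = ½(47 + 56)(118 − 113) = 257.5.
Government spending = 14 × 56 = 784.
Net change = 463.5 + 257.5 − 784 = -63. The loss equals the DWL triangle ½·14·9.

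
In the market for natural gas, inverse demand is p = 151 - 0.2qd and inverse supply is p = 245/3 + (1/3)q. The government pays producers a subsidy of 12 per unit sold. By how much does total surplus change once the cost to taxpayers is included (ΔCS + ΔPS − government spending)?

Net change in total surplus = -135

Pre-subsidy: 151 - 0.2q = 245/3 + (1/3)q gives q* = 130 and p* = 125.
With the subsidy, sellers receive ps = pb + 12 for each unit, where pb is the price buyers pay.
On the curves, pb = 151 - 0.2q and ps = 245/3 + (1/3)q; the wedge ps − pb = 12 gives 245/3 + (1/3)q − (151 - 0.2q) = 12, so q' = 152.5.
Then pb = 151 − 0.2·152.5 = 120.5 and ps = 245/3 + (1/3)·152.5 = 132.5.
ΔCS = ½(130 + 152.5)(125 − 120.5) = 635.625; ΔPS = ½(130 + 152.5)(132.5 − 125) = 1059.375.
Government spending = 12 × 152.5 = 1830.
Net change = 635.625 + 1059.375 − 1830 = -135. The loss equals the DWL triangle ½·12·22.5.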